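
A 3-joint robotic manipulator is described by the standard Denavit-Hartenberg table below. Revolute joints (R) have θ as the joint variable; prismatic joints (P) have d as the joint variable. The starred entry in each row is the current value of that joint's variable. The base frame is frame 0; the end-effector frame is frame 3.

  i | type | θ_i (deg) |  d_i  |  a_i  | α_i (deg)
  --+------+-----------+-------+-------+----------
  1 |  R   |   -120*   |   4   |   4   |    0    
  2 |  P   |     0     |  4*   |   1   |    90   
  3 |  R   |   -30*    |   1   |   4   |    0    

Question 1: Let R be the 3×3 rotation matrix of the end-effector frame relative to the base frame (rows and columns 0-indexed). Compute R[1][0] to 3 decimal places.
-0.750

End-effector x-axis (col 0 of R) = (-0.4330,-0.7500,-0.5000)
R[1][0] = -0.7500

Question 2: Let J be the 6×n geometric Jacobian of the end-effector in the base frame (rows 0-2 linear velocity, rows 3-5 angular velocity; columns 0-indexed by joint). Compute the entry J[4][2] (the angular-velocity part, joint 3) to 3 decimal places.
0.500

axis z_2 = (-0.8660,0.5000,0.0000); lever o_n−o_2 = (-2.5981,-2.5000,-2.0000)
cross product → J_v[:, 2] = (-1.0000,-1.7321,3.4641)
J_ω[:, 2] = z_2
entry J[4][2] = 0.5000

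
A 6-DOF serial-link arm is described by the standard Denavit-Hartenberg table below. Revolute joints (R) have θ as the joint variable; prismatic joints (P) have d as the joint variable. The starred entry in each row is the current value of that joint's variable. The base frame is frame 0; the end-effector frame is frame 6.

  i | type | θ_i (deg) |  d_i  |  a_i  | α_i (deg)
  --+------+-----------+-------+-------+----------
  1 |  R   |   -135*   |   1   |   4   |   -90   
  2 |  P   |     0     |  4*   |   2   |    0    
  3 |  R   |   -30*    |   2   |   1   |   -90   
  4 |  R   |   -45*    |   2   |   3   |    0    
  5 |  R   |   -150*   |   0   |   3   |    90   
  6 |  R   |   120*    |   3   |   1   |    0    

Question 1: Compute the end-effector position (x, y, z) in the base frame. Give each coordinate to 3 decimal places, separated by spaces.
-2.928 -9.400 -0.741

after link 1: o_1 = (-2.8284, -2.8284, 1.0000)
after link 2: o_2 = (-1.4142, -7.0711, 1.0000)
after link 3: o_3 = (-0.6124, -9.0977, 1.5000)
after link 4: o_4 = (-1.1185, -12.6038, 0.8286)
after link 5: o_5 = (0.1070, -10.2802, -0.6203)
after link 6: o_6 = (-2.9280, -9.4001, -0.7406)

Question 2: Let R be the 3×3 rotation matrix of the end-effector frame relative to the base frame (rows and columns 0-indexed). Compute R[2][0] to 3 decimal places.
-0.509

End-effector x-axis (col 0 of R) = (-0.5104,-0.6934,-0.5085)
R[2][0] = -0.5085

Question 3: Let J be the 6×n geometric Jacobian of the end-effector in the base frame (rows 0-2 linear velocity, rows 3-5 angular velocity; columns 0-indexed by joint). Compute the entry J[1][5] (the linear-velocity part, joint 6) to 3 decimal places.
axis z_5 = (-0.8415,0.5245,0.1294); lever o_n−o_5 = (-3.0350,0.8801,-0.1203)
cross product → J_v[:, 5] = (-0.1770,-0.4940,0.8513)
J_ω[:, 5] = z_5
entry J[1][5] = -0.4940

-0.494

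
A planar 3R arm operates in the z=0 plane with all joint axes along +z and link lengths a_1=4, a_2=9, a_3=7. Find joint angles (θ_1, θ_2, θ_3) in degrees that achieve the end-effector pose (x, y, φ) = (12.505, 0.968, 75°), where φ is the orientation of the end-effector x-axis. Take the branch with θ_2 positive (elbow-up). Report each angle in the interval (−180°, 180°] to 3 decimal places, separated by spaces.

wrist centre = target − a_3·(cos φ, sin φ) = (10.6933, -5.7935)
cos θ_2 = (147.9104−4²−9²)/(2·4·9) = 0.7071; θ_2 = 45.0015° (elbow-up)
β = atan2(-5.7935,10.6933) = -28.4483°; ψ = atan2(6.3641,10.3638) = 31.5530°
θ_1 = β − ψ = -60.0012°
θ_3 = φ − θ_1 − θ_2 = 89.9998° (wrapped to (-180°,180°])

-60.001 45.001 90.000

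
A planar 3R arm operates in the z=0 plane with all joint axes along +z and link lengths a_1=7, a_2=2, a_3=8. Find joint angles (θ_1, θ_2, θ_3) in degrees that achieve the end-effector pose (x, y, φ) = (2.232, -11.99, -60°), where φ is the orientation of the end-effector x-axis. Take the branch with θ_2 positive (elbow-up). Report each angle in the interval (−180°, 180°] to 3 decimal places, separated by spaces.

wrist centre = target − a_3·(cos φ, sin φ) = (-1.7680, -5.0618)
cos θ_2 = (28.7476−7²−2²)/(2·7·2) = -0.8662; θ_2 = 150.0151° (elbow-up)
β = atan2(-5.0618,-1.7680) = -109.2534°; ψ = atan2(0.9995,5.2677) = 10.7442°
θ_1 = β − ψ = -119.9976°
θ_3 = φ − θ_1 − θ_2 = -90.0175° (wrapped to (-180°,180°])

-119.998 150.015 -90.017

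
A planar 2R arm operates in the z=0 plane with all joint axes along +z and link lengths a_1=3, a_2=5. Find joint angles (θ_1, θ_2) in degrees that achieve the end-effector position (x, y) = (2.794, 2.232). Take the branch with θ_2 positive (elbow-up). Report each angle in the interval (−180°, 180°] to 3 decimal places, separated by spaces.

-59.989 134.996

cos θ_2 = (12.7883−3²−5²)/(2·3·5) = -0.7071; θ_2 = 134.9960° (elbow-up)
β = atan2(2.2320,2.7940) = 38.6198°; ψ = atan2(3.5358,-0.5353) = 98.6088°
θ_1 = β − ψ = -59.9890°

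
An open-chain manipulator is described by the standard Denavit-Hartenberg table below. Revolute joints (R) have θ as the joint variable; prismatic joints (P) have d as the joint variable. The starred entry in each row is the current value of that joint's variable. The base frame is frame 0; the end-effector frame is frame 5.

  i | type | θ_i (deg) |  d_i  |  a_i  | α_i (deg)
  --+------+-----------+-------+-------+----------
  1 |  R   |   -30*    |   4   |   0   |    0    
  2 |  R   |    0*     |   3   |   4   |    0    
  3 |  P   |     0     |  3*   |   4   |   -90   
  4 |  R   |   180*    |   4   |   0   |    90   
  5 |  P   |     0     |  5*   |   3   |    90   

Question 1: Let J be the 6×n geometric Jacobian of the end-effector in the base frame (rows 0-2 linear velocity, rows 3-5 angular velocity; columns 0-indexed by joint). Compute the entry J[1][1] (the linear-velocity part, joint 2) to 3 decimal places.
6.330

axis z_1 = (0.0000,0.0000,1.0000); lever o_n−o_1 = (6.3301,0.9641,1.0000)
cross product → J_v[:, 1] = (-0.9641,6.3301,0.0000)
J_ω[:, 1] = z_1
entry J[1][1] = 6.3301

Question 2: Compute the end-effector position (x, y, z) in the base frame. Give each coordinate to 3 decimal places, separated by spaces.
6.330 0.964 5.000

after link 1: o_1 = (0.0000, 0.0000, 4.0000)
after link 2: o_2 = (3.4641, -2.0000, 7.0000)
after link 3: o_3 = (6.9282, -4.0000, 10.0000)
after link 4: o_4 = (8.9282, -0.5359, 10.0000)
after link 5: o_5 = (6.3301, 0.9641, 5.0000)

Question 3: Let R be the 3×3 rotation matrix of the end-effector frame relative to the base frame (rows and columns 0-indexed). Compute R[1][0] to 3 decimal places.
End-effector x-axis (col 0 of R) = (-0.8660,0.5000,-0.0000)
R[1][0] = 0.5000

0.500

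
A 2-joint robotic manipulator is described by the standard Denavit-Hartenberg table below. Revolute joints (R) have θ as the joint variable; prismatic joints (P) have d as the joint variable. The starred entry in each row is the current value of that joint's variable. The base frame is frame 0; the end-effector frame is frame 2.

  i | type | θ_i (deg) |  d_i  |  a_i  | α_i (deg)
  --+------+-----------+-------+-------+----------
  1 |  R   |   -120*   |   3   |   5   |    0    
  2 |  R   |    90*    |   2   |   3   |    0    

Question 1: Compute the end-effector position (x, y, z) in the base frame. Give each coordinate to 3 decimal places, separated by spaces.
after link 1: o_1 = (-2.5000, -4.3301, 3.0000)
after link 2: o_2 = (0.0981, -5.8301, 5.0000)

0.098 -5.830 5.000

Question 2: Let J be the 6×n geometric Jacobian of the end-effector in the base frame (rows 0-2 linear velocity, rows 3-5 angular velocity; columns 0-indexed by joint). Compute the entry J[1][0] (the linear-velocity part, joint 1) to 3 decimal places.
0.098

axis z_0 = ẑ; lever o_n−o_0 = (0.0981,-5.8301,5.0000)
cross product → J_v[:, 0] = (5.8301,0.0981,-0.0000)
J_ω[:, 0] = z_0
entry J[1][0] = 0.0981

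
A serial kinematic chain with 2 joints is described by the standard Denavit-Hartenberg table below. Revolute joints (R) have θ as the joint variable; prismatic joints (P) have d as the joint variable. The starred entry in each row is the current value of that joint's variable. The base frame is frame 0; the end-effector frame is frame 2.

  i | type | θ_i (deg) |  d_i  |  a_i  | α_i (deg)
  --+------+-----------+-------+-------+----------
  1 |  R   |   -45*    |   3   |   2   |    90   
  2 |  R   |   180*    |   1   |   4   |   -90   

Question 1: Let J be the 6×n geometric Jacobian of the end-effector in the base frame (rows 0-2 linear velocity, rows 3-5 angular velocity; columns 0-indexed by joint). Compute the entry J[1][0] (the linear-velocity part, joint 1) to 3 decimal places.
axis z_0 = ẑ; lever o_n−o_0 = (-2.1213,0.7071,3.0000)
cross product → J_v[:, 0] = (-0.7071,-2.1213,0.0000)
J_ω[:, 0] = z_0
entry J[1][0] = -2.1213

-2.121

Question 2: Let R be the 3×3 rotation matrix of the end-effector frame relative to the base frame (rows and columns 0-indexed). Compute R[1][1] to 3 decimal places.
0.707

End-effector y-axis (col 1 of R) = (0.7071,0.7071,-0.0000)
R[1][1] = 0.7071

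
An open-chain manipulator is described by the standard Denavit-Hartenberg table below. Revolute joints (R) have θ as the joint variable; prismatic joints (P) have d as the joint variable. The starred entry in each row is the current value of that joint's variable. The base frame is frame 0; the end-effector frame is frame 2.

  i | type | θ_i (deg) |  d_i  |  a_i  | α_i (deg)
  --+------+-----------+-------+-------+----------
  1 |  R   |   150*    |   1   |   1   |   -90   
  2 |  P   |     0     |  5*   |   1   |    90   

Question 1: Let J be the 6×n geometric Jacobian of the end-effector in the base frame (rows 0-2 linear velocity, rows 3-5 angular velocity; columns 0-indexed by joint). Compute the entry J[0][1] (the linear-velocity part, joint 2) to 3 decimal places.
prismatic axis z_1 = (-0.5000,-0.8660,0.0000)
J_v[:, 1] = z_1; J_ω[:, 1] = (0,0,0)
entry J[0][1] = -0.5000

-0.500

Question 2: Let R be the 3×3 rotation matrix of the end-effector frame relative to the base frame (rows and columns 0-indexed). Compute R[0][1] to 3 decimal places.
-0.500

End-effector y-axis (col 1 of R) = (-0.5000,-0.8660,0.0000)
R[0][1] = -0.5000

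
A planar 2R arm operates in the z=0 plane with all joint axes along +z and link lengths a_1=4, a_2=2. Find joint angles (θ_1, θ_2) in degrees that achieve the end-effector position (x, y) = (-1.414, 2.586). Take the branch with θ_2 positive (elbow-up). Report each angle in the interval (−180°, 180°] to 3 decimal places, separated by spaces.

89.994 134.997

cos θ_2 = (8.6868−4²−2²)/(2·4·2) = -0.7071; θ_2 = 134.9975° (elbow-up)
β = atan2(2.5860,-1.4140) = 118.6694°; ψ = atan2(1.4143,2.5858) = 28.6755°
θ_1 = β − ψ = 89.9939°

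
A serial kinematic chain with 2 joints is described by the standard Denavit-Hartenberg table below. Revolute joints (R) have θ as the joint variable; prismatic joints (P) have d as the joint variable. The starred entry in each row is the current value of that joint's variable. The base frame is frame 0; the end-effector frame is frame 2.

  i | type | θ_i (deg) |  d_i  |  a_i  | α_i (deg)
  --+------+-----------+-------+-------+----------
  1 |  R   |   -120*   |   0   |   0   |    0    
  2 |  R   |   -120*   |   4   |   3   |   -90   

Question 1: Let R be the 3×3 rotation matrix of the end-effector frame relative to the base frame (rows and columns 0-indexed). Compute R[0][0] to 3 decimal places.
-0.500

End-effector x-axis (col 0 of R) = (-0.5000,0.8660,0.0000)
R[0][0] = -0.5000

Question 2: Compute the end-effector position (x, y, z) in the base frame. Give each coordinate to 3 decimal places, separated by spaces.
-1.500 2.598 4.000

after link 1: o_1 = (0.0000, 0.0000, 0.0000)
after link 2: o_2 = (-1.5000, 2.5981, 4.0000)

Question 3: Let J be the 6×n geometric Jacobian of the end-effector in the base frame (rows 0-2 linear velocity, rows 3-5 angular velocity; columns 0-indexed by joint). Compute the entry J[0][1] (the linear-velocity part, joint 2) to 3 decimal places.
axis z_1 = (0.0000,0.0000,1.0000); lever o_n−o_1 = (-1.5000,2.5981,4.0000)
cross product → J_v[:, 1] = (-2.5981,-1.5000,0.0000)
J_ω[:, 1] = z_1
entry J[0][1] = -2.5981

-2.598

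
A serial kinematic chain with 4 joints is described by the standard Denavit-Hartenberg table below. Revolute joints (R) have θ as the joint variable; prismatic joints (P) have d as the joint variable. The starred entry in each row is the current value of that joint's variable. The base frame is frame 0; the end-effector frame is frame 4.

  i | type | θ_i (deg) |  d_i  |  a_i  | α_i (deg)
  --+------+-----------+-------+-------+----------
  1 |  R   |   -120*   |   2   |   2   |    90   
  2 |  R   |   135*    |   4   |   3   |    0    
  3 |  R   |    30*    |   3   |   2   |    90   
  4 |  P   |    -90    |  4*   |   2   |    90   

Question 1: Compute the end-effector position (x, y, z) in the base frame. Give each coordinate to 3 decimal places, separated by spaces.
-3.821 3.382 8.503

after link 1: o_1 = (-1.0000, -1.7321, 2.0000)
after link 2: o_2 = (-3.4034, 2.1051, 4.1213)
after link 3: o_3 = (-5.0356, 5.2781, 4.6390)
after link 4: o_4 = (-3.8212, 3.3815, 8.5027)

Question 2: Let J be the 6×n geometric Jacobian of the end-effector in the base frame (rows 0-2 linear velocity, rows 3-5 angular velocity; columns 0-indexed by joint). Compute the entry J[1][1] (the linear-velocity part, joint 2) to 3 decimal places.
axis z_1 = (-0.8660,0.5000,0.0000); lever o_n−o_1 = (-2.8212,5.1136,6.5027)
cross product → J_v[:, 1] = (3.2513,5.6315,-3.0179)
J_ω[:, 1] = z_1
entry J[1][1] = 5.6315

5.631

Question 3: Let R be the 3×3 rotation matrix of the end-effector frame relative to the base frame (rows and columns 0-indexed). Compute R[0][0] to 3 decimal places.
0.866

End-effector x-axis (col 0 of R) = (0.8660,-0.5000,0.0000)
R[0][0] = 0.8660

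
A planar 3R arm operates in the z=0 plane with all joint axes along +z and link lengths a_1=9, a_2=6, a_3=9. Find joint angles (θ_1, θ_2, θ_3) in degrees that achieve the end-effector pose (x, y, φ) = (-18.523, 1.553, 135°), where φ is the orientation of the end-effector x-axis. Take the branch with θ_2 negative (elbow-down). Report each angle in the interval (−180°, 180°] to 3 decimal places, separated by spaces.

-134.997 -60.008 -29.996

wrist centre = target − a_3·(cos φ, sin φ) = (-12.1590, -4.8110)
cos θ_2 = (170.9876−9²−6²)/(2·9·6) = 0.4999; θ_2 = -60.0076° (elbow-down)
β = atan2(-4.8110,-12.1590) = -158.4128°; ψ = atan2(-5.1966,11.9993) = -23.4160°
θ_1 = β − ψ = -134.9968°
θ_3 = φ − θ_1 − θ_2 = -29.9956° (wrapped to (-180°,180°])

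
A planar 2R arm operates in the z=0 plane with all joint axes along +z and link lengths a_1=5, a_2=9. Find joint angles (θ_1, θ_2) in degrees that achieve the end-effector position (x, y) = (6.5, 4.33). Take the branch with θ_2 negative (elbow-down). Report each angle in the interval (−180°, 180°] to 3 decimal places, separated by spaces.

120.000 -120.001

cos θ_2 = (60.9989−5²−9²)/(2·5·9) = -0.5000; θ_2 = -120.0008° (elbow-down)
β = atan2(4.3300,6.5000) = 33.6697°; ψ = atan2(-7.7942,0.4999) = -86.3303°
θ_1 = β − ψ = 120.0000°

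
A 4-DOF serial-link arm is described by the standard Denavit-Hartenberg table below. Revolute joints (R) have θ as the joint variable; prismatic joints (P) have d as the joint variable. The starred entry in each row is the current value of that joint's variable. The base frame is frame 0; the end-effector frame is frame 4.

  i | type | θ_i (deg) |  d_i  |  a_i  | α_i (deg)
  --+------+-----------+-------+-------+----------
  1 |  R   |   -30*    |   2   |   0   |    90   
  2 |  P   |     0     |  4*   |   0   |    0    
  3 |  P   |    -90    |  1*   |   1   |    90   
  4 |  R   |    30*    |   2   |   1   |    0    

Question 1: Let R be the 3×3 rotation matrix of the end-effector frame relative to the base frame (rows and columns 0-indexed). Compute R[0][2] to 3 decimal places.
End-effector z-axis (col 2 of R) = (-0.8660,0.5000,-0.0000)
R[0][2] = -0.8660

-0.866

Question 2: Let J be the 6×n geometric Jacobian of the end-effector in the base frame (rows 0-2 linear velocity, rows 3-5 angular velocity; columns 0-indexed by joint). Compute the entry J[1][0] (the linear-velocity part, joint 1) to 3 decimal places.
axis z_0 = ẑ; lever o_n−o_0 = (-4.4821,-3.7631,0.1340)
cross product → J_v[:, 0] = (3.7631,-4.4821,0.0000)
J_ω[:, 0] = z_0
entry J[1][0] = -4.4821

-4.482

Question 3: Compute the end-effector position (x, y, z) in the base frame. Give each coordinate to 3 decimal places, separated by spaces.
after link 1: o_1 = (0.0000, 0.0000, 2.0000)
after link 2: o_2 = (-2.0000, -3.4641, 2.0000)
after link 3: o_3 = (-2.5000, -4.3301, 1.0000)
after link 4: o_4 = (-4.4821, -3.7631, 0.1340)

-4.482 -3.763 0.134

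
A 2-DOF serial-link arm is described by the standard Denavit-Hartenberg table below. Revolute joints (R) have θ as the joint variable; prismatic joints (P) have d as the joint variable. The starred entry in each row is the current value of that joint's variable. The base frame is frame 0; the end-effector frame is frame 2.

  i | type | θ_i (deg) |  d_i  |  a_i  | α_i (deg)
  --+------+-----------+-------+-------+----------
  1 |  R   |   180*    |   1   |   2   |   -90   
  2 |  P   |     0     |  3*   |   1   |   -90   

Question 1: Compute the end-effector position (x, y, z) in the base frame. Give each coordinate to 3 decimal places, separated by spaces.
-3.000 -3.000 1.000

after link 1: o_1 = (-2.0000, 0.0000, 1.0000)
after link 2: o_2 = (-3.0000, -3.0000, 1.0000)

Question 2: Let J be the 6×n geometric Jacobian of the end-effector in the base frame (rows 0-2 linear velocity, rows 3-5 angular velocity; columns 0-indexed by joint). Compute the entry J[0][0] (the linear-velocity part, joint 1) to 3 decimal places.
axis z_0 = ẑ; lever o_n−o_0 = (-3.0000,-3.0000,1.0000)
cross product → J_v[:, 0] = (3.0000,-3.0000,0.0000)
J_ω[:, 0] = z_0
entry J[0][0] = 3.0000

3.000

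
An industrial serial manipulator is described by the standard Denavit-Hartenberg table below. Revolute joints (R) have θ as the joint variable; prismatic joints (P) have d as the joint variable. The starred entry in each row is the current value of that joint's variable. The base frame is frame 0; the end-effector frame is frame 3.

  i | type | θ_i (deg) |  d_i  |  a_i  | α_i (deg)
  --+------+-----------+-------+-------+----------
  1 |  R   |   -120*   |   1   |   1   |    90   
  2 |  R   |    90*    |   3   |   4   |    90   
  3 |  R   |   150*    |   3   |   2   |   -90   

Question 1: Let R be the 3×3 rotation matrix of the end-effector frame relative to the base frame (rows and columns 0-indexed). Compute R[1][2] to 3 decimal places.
-0.433

End-effector z-axis (col 2 of R) = (0.7500,-0.4330,-0.5000)
R[1][2] = -0.4330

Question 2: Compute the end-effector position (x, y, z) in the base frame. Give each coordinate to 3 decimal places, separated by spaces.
-5.464 -1.464 3.268

after link 1: o_1 = (-0.5000, -0.8660, 1.0000)
after link 2: o_2 = (-3.0981, 0.6340, 5.0000)
after link 3: o_3 = (-5.4641, -1.4641, 3.2679)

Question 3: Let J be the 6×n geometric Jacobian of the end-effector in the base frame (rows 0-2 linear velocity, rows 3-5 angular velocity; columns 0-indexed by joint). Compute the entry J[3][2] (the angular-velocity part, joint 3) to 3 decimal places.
axis z_2 = (-0.5000,-0.8660,-0.0000); lever o_n−o_2 = (-2.3660,-2.0981,-1.7321)
cross product → J_v[:, 2] = (1.5000,-0.8660,-1.0000)
J_ω[:, 2] = z_2
entry J[3][2] = -0.5000

-0.500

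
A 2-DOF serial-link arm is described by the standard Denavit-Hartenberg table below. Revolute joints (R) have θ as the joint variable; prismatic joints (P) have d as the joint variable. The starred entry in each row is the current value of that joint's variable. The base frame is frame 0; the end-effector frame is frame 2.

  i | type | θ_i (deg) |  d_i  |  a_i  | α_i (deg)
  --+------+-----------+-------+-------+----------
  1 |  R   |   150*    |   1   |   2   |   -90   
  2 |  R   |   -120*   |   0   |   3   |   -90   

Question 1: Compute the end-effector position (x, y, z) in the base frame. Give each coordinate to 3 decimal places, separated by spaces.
-0.433 0.250 3.598

after link 1: o_1 = (-1.7321, 1.0000, 1.0000)
after link 2: o_2 = (-0.4330, 0.2500, 3.5981)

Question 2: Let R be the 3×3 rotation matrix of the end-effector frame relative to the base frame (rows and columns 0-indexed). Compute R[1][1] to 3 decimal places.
End-effector y-axis (col 1 of R) = (0.5000,0.8660,-0.0000)
R[1][1] = 0.8660

0.866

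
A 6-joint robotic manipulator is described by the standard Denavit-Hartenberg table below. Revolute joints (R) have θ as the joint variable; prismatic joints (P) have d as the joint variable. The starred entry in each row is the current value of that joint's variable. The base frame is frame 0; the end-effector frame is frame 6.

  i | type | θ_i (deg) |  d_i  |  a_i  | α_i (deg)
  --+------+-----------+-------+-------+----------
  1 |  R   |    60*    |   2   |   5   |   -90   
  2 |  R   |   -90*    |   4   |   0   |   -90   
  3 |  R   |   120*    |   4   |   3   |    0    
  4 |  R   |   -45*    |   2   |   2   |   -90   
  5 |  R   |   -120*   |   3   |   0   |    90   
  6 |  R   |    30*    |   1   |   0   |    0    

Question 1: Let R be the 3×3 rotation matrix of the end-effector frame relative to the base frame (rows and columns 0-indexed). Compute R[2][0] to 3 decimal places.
End-effector x-axis (col 0 of R) = (0.1248,0.7939,-0.5950)
R[2][0] = -0.5950

-0.595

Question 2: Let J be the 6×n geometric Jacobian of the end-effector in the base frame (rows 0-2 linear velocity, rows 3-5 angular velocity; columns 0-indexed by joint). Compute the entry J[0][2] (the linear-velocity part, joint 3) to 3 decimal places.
axis z_2 = (0.5000,0.8660,-0.0000); lever o_n−o_2 = (6.6210,2.5282,-4.1043)
cross product → J_v[:, 2] = (-3.5544,2.0521,-4.4699)
J_ω[:, 2] = z_2
entry J[0][2] = -3.5544

-3.554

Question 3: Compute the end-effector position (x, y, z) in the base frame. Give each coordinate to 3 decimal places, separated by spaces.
after link 1: o_1 = (2.5000, 4.3301, 2.0000)
after link 2: o_2 = (-0.9641, 6.3301, 2.0000)
after link 3: o_3 = (3.2859, 8.4952, 0.5000)
after link 4: o_4 = (5.9589, 9.2613, 1.0176)
after link 5: o_5 = (6.6314, 8.8731, -1.8801)
after link 6: o_6 = (5.6569, 8.8583, -2.1043)

5.657 8.858 -2.104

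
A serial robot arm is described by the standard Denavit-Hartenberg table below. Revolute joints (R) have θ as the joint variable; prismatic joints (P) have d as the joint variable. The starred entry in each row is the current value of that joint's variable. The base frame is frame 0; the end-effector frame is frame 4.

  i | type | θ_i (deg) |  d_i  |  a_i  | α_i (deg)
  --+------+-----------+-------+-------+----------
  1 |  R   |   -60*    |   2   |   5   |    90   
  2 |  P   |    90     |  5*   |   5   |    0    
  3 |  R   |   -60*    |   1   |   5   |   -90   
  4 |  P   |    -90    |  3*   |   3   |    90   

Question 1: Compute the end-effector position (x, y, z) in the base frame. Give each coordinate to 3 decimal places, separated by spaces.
-3.879 -11.281 12.098

after link 1: o_1 = (2.5000, -4.3301, 2.0000)
after link 2: o_2 = (-1.8301, -6.8301, 7.0000)
after link 3: o_3 = (-0.5311, -11.0801, 9.5000)
after link 4: o_4 = (-3.8792, -11.2811, 12.0981)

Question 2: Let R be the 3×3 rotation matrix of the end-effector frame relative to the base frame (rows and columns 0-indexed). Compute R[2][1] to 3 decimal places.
End-effector y-axis (col 1 of R) = (-0.2500,0.4330,0.8660)
R[2][1] = 0.8660

0.866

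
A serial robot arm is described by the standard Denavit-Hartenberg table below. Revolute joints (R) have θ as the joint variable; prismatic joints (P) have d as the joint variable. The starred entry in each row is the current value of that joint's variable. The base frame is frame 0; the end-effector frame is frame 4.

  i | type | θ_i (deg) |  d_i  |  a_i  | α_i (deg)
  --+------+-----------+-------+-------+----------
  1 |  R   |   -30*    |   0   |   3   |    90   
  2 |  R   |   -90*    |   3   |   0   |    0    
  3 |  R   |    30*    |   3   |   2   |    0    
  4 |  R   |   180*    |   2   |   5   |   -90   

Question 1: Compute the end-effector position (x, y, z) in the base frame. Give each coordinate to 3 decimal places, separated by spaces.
-2.701 -7.678 2.598

after link 1: o_1 = (2.5981, -1.5000, 0.0000)
after link 2: o_2 = (1.0981, -4.0981, 0.0000)
after link 3: o_3 = (0.4641, -7.1962, -1.7321)
after link 4: o_4 = (-2.7010, -7.6782, 2.5981)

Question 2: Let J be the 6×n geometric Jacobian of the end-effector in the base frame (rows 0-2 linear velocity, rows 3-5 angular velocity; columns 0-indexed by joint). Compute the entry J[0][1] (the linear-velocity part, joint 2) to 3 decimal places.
-2.250

axis z_1 = (-0.5000,-0.8660,0.0000); lever o_n−o_1 = (-5.2990,-6.1782,2.5981)
cross product → J_v[:, 1] = (-2.2500,1.2990,-1.5000)
J_ω[:, 1] = z_1
entry J[0][1] = -2.2500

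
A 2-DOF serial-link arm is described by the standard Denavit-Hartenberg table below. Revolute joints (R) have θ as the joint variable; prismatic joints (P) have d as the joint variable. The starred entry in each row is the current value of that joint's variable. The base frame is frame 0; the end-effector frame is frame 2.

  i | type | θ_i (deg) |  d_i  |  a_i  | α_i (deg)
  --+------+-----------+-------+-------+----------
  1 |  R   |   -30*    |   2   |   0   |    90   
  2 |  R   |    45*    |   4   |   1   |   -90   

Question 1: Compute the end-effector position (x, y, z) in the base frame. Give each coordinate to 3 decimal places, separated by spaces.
-1.388 -3.818 2.707

after link 1: o_1 = (0.0000, 0.0000, 2.0000)
after link 2: o_2 = (-1.3876, -3.8177, 2.7071)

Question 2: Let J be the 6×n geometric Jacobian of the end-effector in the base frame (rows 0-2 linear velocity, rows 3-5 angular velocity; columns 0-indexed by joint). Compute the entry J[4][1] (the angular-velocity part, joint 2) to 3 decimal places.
axis z_1 = (-0.5000,-0.8660,0.0000); lever o_n−o_1 = (-1.3876,-3.8177,0.7071)
cross product → J_v[:, 1] = (-0.6124,0.3536,0.7071)
J_ω[:, 1] = z_1
entry J[4][1] = -0.8660

-0.866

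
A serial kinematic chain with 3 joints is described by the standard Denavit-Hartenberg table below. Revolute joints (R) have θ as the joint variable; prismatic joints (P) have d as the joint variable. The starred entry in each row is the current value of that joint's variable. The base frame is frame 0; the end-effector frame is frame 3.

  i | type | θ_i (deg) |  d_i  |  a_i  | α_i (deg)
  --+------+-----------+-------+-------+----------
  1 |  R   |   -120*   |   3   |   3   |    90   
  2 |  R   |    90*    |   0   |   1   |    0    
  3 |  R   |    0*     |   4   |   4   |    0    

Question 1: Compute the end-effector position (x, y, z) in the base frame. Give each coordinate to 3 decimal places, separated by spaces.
after link 1: o_1 = (-1.5000, -2.5981, 3.0000)
after link 2: o_2 = (-1.5000, -2.5981, 4.0000)
after link 3: o_3 = (-4.9641, -0.5981, 8.0000)

-4.964 -0.598 8.000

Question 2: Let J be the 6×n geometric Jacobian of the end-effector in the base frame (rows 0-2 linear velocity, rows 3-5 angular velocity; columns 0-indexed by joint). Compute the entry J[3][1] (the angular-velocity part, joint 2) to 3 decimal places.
-0.866

axis z_1 = (-0.8660,0.5000,0.0000); lever o_n−o_1 = (-3.4641,2.0000,5.0000)
cross product → J_v[:, 1] = (2.5000,4.3301,0.0000)
J_ω[:, 1] = z_1
entry J[3][1] = -0.8660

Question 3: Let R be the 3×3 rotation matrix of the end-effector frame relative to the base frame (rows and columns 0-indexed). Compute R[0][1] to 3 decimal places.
End-effector y-axis (col 1 of R) = (0.5000,0.8660,0.0000)
R[0][1] = 0.5000

0.500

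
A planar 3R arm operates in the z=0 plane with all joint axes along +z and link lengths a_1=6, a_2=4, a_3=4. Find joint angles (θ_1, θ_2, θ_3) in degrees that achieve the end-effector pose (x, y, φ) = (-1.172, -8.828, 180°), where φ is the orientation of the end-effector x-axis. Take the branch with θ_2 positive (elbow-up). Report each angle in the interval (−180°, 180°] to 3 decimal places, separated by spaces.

-90.008 45.017 -135.009

wrist centre = target − a_3·(cos φ, sin φ) = (2.8280, -8.8280)
cos θ_2 = (85.9312−6²−4²)/(2·6·4) = 0.7069; θ_2 = 45.0168° (elbow-up)
β = atan2(-8.8280,2.8280) = -72.2374°; ψ = atan2(2.8293,8.8276) = 17.7707°
θ_1 = β − ψ = -90.0082°
θ_3 = φ − θ_1 − θ_2 = -135.0087° (wrapped to (-180°,180°])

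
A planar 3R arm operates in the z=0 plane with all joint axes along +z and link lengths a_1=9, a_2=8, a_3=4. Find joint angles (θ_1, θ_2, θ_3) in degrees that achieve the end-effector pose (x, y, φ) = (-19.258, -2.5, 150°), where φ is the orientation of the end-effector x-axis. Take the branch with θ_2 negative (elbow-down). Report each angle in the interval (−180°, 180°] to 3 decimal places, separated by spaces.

-149.996 -30.008 -29.996

wrist centre = target − a_3·(cos φ, sin φ) = (-15.7939, -4.5000)
cos θ_2 = (269.6972−9²−8²)/(2·9·8) = 0.8660; θ_2 = -30.0083° (elbow-down)
β = atan2(-4.5000,-15.7939) = -164.0967°; ψ = atan2(-4.0010,15.9276) = -14.1009°
θ_1 = β − ψ = -149.9958°
θ_3 = φ − θ_1 − θ_2 = -29.9959° (wrapped to (-180°,180°])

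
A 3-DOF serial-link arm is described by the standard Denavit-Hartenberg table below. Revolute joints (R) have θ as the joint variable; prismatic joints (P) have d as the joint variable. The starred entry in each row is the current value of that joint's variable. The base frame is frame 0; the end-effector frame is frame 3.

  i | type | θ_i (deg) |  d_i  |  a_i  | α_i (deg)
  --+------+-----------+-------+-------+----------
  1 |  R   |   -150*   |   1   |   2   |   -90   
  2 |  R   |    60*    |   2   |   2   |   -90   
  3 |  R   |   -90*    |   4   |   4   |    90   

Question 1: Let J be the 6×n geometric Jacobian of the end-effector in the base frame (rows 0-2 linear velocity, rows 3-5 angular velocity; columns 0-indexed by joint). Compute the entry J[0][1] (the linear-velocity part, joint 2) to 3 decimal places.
axis z_1 = (0.5000,-0.8660,0.0000); lever o_n−o_1 = (5.1340,-3.9641,-3.7321)
cross product → J_v[:, 1] = (3.2321,1.8660,2.4641)
J_ω[:, 1] = z_1
entry J[0][1] = 3.2321

3.232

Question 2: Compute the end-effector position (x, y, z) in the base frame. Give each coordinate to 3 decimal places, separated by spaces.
after link 1: o_1 = (-1.7321, -1.0000, 1.0000)
after link 2: o_2 = (-1.5981, -3.2321, -0.7321)
after link 3: o_3 = (3.4019, -4.9641, -2.7321)

3.402 -4.964 -2.732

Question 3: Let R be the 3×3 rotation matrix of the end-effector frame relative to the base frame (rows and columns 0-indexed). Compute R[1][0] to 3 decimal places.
End-effector x-axis (col 0 of R) = (0.5000,-0.8660,0.0000)
R[1][0] = -0.8660

-0.866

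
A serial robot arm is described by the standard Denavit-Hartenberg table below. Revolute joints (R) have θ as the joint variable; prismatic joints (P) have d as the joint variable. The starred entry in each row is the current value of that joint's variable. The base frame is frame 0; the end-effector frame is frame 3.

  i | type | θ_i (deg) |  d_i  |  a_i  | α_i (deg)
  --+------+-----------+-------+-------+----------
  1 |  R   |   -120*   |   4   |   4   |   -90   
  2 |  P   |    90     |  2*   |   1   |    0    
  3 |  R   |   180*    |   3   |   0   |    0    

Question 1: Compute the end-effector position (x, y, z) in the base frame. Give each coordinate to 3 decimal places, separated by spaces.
2.330 -5.964 3.000

after link 1: o_1 = (-2.0000, -3.4641, 4.0000)
after link 2: o_2 = (-0.2679, -4.4641, 3.0000)
after link 3: o_3 = (2.3301, -5.9641, 3.0000)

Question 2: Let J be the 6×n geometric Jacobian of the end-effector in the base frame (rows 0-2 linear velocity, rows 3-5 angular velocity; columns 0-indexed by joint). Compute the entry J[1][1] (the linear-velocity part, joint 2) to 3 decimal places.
prismatic axis z_1 = (0.8660,-0.5000,0.0000)
J_v[:, 1] = z_1; J_ω[:, 1] = (0,0,0)
entry J[1][1] = -0.5000

-0.500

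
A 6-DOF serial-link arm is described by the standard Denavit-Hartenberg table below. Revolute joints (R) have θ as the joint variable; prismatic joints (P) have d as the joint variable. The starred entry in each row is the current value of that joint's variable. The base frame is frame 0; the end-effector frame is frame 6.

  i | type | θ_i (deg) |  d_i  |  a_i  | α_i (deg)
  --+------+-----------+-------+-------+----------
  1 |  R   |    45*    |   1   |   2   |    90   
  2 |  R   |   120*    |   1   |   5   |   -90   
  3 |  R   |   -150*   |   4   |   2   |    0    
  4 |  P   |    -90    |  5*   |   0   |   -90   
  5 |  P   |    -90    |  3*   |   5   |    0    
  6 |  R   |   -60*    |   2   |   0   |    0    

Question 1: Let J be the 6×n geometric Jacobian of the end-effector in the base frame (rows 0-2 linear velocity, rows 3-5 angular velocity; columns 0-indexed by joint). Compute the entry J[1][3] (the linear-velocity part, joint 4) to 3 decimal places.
-0.612

prismatic axis z_3 = (-0.6124,-0.6124,-0.5000)
J_v[:, 3] = z_3; J_ω[:, 3] = (0,0,0)
entry J[1][3] = -0.6124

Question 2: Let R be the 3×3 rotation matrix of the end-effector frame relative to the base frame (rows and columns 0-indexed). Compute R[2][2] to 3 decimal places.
End-effector z-axis (col 2 of R) = (0.6597,-0.0474,-0.7500)
R[2][2] = -0.7500

-0.750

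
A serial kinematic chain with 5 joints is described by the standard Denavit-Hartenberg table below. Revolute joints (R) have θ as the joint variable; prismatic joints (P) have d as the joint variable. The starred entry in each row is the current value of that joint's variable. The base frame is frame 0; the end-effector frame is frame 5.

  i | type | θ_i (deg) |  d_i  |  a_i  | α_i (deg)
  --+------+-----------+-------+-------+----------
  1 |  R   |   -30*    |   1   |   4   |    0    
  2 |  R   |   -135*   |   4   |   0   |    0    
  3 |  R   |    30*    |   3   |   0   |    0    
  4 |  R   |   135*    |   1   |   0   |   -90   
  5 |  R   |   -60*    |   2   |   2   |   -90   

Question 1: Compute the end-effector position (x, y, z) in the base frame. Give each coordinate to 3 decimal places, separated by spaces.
after link 1: o_1 = (3.4641, -2.0000, 1.0000)
after link 2: o_2 = (3.4641, -2.0000, 5.0000)
after link 3: o_3 = (3.4641, -2.0000, 8.0000)
after link 4: o_4 = (3.4641, -2.0000, 9.0000)
after link 5: o_5 = (4.4641, 0.0000, 10.7321)

4.464 0.000 10.732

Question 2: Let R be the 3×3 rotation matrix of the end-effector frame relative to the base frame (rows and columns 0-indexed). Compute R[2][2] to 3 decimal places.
-0.500

End-effector z-axis (col 2 of R) = (0.8660,0.0000,-0.5000)
R[2][2] = -0.5000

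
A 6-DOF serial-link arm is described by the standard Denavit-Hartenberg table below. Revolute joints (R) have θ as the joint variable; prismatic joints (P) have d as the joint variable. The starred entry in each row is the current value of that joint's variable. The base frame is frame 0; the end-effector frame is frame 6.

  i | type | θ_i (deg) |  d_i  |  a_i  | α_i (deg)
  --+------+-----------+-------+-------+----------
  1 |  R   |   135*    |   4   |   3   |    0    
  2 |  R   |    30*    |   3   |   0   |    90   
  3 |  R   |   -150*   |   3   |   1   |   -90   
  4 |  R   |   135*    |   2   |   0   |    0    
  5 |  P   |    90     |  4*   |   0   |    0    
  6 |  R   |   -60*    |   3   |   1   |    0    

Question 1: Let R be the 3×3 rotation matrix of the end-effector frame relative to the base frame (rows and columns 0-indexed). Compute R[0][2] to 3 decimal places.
End-effector z-axis (col 2 of R) = (-0.4830,0.1294,-0.8660)
R[0][2] = -0.4830

-0.483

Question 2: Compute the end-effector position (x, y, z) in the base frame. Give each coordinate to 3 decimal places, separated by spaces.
-5.730 5.926 -0.811

after link 1: o_1 = (-2.1213, 2.1213, 4.0000)
after link 2: o_2 = (-2.1213, 2.1213, 7.0000)
after link 3: o_3 = (-0.5083, 4.7950, 6.5000)
after link 4: o_4 = (-1.4743, 5.0538, 4.7679)
after link 5: o_5 = (-3.4061, 5.5714, 1.3038)
after link 6: o_6 = (-5.7300, 5.9261, -0.8113)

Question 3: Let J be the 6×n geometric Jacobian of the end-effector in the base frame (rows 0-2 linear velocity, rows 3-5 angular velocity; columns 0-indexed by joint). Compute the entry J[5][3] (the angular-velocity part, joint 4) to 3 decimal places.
axis z_3 = (-0.4830,0.1294,-0.8660); lever o_n−o_3 = (-5.2217,1.1312,-7.3113)
cross product → J_v[:, 3] = (0.0335,0.9910,0.1294)
J_ω[:, 3] = z_3
entry J[5][3] = -0.8660

-0.866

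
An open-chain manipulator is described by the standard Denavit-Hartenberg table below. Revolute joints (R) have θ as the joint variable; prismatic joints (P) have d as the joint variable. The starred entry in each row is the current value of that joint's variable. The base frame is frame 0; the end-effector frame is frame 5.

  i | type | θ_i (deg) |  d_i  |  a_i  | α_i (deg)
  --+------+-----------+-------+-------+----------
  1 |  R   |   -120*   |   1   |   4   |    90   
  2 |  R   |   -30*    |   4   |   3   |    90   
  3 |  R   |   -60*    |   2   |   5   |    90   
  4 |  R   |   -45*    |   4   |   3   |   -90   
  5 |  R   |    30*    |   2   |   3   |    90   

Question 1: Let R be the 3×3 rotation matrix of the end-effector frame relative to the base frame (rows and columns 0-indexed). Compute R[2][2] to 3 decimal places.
0.593

End-effector z-axis (col 2 of R) = (0.8000,-0.0928,0.5928)
R[2][2] = 0.5928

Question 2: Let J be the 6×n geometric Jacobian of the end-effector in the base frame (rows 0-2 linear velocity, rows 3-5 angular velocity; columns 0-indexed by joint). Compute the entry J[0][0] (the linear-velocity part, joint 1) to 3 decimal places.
axis z_0 = ẑ; lever o_n−o_0 = (0.6546,-11.3322,-1.5393)
cross product → J_v[:, 0] = (11.3322,0.6546,-0.0000)
J_ω[:, 0] = z_0
entry J[0][0] = 11.3322

11.332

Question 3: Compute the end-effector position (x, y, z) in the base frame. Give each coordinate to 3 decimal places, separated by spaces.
after link 1: o_1 = (-2.0000, -3.4641, 1.0000)
after link 2: o_2 = (-6.7631, -3.7141, -0.5000)
after link 3: o_3 = (-3.5957, -6.8881, -3.4821)
after link 4: o_4 = (0.2378, -7.9227, -0.4432)
after link 5: o_5 = (0.6546, -11.3322, -1.5393)

0.655 -11.332 -1.539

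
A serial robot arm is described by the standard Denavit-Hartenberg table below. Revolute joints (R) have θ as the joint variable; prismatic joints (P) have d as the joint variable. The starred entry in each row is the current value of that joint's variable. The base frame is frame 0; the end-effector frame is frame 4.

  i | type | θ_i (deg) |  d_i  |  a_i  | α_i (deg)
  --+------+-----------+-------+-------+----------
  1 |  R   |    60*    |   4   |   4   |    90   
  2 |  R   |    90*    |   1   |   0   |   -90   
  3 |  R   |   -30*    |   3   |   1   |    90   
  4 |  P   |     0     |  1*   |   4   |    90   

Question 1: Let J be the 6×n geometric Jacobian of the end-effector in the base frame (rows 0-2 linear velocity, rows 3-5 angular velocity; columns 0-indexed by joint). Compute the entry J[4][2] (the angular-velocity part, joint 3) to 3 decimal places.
-0.866

axis z_2 = (-0.5000,-0.8660,0.0000); lever o_n−o_2 = (1.4151,-4.2811,3.8301)
cross product → J_v[:, 2] = (-3.3170,1.9151,3.3660)
J_ω[:, 2] = z_2
entry J[4][2] = -0.8660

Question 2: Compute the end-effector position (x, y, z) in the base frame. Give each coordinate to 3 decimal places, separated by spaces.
4.281 -1.317 7.830

after link 1: o_1 = (2.0000, 3.4641, 4.0000)
after link 2: o_2 = (2.8660, 2.9641, 4.0000)
after link 3: o_3 = (1.7990, 0.1160, 4.8660)
after link 4: o_4 = (4.2811, -1.3170, 7.8301)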